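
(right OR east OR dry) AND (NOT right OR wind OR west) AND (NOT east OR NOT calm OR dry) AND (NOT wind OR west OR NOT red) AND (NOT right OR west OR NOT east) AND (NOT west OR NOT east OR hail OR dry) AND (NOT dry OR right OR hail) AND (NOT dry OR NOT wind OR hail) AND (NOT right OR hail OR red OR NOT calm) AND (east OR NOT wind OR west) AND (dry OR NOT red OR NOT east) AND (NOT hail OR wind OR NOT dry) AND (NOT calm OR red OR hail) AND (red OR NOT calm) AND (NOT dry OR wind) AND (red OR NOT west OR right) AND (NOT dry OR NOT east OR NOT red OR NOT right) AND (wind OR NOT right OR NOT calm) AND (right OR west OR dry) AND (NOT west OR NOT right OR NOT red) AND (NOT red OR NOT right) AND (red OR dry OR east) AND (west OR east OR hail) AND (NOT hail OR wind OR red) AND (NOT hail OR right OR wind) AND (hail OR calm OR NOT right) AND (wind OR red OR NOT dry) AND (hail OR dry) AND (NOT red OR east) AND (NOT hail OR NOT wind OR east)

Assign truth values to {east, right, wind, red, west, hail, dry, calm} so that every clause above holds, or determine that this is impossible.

east ↦ true; right ↦ true; wind ↦ true; red ↦ false; west ↦ true; hail ↦ true; dry ↦ false; calm ↦ false

Suppose red = false.
From the singleton clause (NOT calm), calm = false.
Suppose dry = false.
From the singleton clause (east), east = true.
From the singleton clause (hail), hail = true.
From the singleton clause (wind), wind = true.
Suppose right = true.
From the singleton clause (west), west = true.
Every clause now holds.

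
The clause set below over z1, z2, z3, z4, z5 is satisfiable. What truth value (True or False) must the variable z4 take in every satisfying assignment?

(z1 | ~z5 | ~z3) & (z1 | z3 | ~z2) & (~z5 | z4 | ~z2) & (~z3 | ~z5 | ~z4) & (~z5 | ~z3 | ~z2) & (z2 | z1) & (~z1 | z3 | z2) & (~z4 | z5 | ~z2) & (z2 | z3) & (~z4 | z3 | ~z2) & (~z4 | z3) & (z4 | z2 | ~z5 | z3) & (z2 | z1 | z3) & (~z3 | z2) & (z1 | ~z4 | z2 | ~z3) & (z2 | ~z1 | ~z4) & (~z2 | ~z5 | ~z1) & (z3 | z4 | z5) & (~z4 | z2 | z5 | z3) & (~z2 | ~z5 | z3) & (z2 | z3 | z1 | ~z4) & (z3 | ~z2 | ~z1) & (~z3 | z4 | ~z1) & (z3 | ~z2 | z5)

Suppose z4 = 1.
Unit clause (z3) forces z3 = 1.
Unit clause (~z5) forces z5 = 0.
Unit clause (~z2) forces z2 = 0.
But (z2) is also a unit clause — contradiction.
So every satisfying assignment has z4 = False.

False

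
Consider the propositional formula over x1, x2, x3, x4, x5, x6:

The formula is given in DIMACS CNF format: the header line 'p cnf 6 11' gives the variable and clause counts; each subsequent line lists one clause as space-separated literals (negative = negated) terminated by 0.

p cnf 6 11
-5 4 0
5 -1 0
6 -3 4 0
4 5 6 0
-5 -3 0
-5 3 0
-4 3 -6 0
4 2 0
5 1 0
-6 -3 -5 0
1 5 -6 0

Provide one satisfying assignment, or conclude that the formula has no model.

UNSATISFIABLE

Suppose x5 = False.
From the singleton clause (¬x1), x1 = False.
That conflicts with the unit clause (x1).
Undo x5 and try x5 = True.
From the singleton clause (x4), x4 = True.
From the singleton clause (¬x3), x3 = False.
That conflicts with the unit clause (x3).
Both values of x5 lead to a conflict.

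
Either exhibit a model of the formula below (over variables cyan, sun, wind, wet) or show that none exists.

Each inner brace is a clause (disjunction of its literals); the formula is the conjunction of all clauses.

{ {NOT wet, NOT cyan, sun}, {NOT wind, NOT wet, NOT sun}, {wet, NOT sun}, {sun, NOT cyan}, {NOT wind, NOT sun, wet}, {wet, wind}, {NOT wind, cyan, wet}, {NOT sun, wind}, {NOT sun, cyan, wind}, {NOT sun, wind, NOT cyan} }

cyan ↦ false,  sun ↦ false,  wind ↦ true,  wet ↦ true

Suppose wet = true.
Suppose cyan = false.
Suppose wind = true.
(NOT sun) alone gives sun = false.
Every clause now holds.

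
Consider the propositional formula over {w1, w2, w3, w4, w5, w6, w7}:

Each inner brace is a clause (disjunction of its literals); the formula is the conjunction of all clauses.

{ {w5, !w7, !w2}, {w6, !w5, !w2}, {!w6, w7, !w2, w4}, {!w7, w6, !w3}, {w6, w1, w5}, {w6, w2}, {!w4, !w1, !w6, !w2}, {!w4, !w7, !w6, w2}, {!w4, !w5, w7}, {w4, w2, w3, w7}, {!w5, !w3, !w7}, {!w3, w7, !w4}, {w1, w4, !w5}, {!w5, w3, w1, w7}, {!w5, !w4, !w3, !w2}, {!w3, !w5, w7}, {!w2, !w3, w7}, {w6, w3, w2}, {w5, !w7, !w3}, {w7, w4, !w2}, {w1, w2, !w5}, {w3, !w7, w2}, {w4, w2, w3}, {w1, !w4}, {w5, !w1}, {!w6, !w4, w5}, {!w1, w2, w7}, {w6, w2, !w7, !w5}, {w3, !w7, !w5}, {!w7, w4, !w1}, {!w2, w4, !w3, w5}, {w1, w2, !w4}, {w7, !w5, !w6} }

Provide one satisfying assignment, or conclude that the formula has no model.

w1 ↦ false; w2 ↦ false; w3 ↦ true; w4 ↦ false; w5 ↦ false; w6 ↦ true; w7 ↦ false

Try w6 = true.
Try w1 = false.
The clause (!w4) is unit, so w4 = false.
The clause (!w5) is unit, so w5 = false.
Try w7 = false.
The clause (!w2) is unit, so w2 = false.
The clause (w3) is unit, so w3 = true.
Every clause now holds.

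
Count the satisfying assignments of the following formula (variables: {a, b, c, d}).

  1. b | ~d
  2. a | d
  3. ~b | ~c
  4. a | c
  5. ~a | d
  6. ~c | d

There are 2^4 = 16 truth assignments over (a, b, c, d).
Check each against the 6 clauses (columns in the order a, b, c, d):
  F F F F  ✗ fails (a | d)
  F F F T  ✗ fails (b | ~d)
  F F T F  ✗ fails (a | d)
  F F T T  ✗ fails (b | ~d)
  F T F F  ✗ fails (a | d)
  F T F T  ✗ fails (a | c)
  F T T F  ✗ fails (a | d)
  F T T T  ✗ fails (~b | ~c)
  T F F F  ✗ fails (~a | d)
  T F F T  ✗ fails (b | ~d)
  T F T F  ✗ fails (~a | d)
  T F T T  ✗ fails (b | ~d)
  T T F F  ✗ fails (~a | d)
  T T F T  ✓ satisfies all
  T T T F  ✗ fails (~b | ~c)
  T T T T  ✗ fails (~b | ~c)
1 of the 16 rows is a model.

1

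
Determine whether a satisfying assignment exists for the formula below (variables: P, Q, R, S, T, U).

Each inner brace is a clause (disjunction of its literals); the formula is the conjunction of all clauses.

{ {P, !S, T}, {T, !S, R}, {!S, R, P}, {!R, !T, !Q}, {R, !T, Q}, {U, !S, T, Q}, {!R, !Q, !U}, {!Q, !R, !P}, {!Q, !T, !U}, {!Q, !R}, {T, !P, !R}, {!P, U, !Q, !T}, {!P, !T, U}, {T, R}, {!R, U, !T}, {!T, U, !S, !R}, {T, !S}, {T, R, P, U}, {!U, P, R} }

Suppose Q = false.
Suppose R = true.
Suppose T = false.
(!P) alone gives P = false.
(!S) alone gives S = false.
Every clause is now satisfied; U is unconstrained.
A satisfying assignment: P=false,  Q=false,  R=true,  S=false,  T=false,  U=true.

Yes, satisfiable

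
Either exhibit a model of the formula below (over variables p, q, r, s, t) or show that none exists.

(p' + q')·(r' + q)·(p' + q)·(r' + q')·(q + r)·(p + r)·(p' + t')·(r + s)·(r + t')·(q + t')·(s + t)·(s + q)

UNSATISFIABLE

Try p = 0.
The clause (r) is unit, so r = 1.
The clause (q) is unit, so q = 1.
Now (q') is unsatisfied and unit — conflict.
Backtrack on p: now try p = 1.
The clause (q') is unit, so q = 0.
Now (q) is unsatisfied and unit — conflict.
Both values of p lead to a conflict.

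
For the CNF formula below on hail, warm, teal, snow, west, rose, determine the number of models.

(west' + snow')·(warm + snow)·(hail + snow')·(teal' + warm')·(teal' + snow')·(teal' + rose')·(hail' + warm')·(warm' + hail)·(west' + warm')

2

There are 2^6 = 64 truth assignments over (hail, warm, teal, snow, west, rose).
Split on west. With west = 1, the clauses containing west are satisfied and west' drops from the rest; 0 of the 2^5 = 32 assignments to the other variables satisfy what remains.
With west = 0, by the same count on the reduced clause set, 2 assignments work.
(One model: hail=T, warm=F, teal=F, snow=T, west=F, rose=F.)
Total: 0 + 2 = 2.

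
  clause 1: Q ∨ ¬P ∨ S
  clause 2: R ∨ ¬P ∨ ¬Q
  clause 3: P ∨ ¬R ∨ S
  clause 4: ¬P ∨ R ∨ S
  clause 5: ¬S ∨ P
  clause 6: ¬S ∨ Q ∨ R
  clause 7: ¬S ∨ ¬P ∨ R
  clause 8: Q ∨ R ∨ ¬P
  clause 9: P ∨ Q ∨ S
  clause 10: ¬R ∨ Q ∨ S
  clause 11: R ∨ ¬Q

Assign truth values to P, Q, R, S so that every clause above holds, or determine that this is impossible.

Case S = True:
The clause (P) is unit, so P = True.
The clause (R) is unit, so R = True.
Every clause is now satisfied; Q is unconstrained.

P ↦ True,  Q ↦ False,  R ↦ True,  S ↦ True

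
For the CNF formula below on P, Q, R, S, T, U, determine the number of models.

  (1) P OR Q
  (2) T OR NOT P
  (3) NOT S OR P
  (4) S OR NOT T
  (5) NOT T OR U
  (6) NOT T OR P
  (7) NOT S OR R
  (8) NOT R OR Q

There are 2^6 = 64 truth assignments over (P, Q, R, S, T, U).
Split on R. With R = true, the clauses containing R are satisfied and NOT R drops from the rest; 3 of the 2^5 = 32 assignments to the other variables satisfy what remains.
With R = false, by the same count on the reduced clause set, 2 assignments work.
(One model: P=F, Q=T, R=F, S=F, T=F, U=F.)
Total: 3 + 2 = 5.

5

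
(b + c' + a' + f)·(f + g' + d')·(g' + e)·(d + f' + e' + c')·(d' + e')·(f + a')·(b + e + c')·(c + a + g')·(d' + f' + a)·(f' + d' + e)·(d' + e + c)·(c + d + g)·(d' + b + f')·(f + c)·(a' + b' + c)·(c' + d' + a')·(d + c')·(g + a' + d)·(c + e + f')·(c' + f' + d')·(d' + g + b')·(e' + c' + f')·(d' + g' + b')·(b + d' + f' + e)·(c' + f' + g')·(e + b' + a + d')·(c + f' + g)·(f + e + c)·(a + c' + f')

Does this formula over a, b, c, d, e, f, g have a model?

Try g = 1.
(e) alone gives e = 1.
(d') alone gives d = 0.
(c') alone gives c = 0.
(a) alone gives a = 1.
(f) alone gives f = 1.
(b') alone gives b = 0.
This assignment satisfies each clause.
A satisfying assignment: a=1; b=0; c=0; d=0; e=1; f=1; g=1.

Satisfiable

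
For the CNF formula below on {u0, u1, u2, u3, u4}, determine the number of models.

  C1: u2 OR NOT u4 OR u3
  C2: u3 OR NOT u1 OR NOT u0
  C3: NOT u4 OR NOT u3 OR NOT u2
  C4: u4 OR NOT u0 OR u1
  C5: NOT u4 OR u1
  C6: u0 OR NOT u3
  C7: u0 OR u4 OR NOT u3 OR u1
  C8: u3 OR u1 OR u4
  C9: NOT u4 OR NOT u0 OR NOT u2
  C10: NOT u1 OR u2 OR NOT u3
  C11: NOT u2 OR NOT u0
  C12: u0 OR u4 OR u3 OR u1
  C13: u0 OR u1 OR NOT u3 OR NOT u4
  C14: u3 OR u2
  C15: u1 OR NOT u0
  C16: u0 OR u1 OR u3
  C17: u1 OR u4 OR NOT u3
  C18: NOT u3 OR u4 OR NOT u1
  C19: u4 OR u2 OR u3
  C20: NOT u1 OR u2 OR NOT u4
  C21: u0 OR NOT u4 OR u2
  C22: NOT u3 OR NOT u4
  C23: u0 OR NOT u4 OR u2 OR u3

2

There are 2^5 = 32 truth assignments over (u0, u1, u2, u3, u4).
Split on u4. With u4 = true, the clauses containing u4 are satisfied and NOT u4 drops from the rest; 1 of the 2^4 = 16 assignments to the other variables satisfy what remains.
With u4 = false, by the same count on the reduced clause set, 1 assignment works.
(One model: u0=F, u1=T, u2=T, u3=F, u4=F.)
Total: 1 + 1 = 2.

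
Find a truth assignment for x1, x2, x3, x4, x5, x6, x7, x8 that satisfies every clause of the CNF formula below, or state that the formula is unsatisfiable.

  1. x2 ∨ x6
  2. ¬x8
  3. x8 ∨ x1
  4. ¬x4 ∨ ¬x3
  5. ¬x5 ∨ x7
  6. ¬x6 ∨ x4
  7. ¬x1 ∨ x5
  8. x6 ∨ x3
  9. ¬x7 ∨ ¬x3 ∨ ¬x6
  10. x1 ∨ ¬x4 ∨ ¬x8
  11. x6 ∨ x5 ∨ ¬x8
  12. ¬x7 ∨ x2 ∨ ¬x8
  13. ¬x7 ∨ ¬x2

x1 ↦ True, x2 ↦ False, x3 ↦ False, x4 ↦ True, x5 ↦ True, x6 ↦ True, x7 ↦ True, x8 ↦ False

From the singleton clause (¬x8), x8 = False.
From the singleton clause (x1), x1 = True.
From the singleton clause (x5), x5 = True.
From the singleton clause (x7), x7 = True.
From the singleton clause (¬x2), x2 = False.
From the singleton clause (x6), x6 = True.
From the singleton clause (x4), x4 = True.
From the singleton clause (¬x3), x3 = False.
Every clause now holds.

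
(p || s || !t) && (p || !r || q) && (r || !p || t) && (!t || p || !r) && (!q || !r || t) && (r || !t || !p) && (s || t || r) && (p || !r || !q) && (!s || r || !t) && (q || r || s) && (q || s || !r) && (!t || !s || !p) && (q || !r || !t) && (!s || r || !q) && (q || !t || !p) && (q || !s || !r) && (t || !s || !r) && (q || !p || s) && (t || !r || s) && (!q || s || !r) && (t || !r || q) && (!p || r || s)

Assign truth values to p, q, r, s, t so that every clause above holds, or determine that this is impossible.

Case p = false:
Case s = true:
Case r = false:
Unit clause (!t) forces t = false.
Unit clause (!q) forces q = false.
All clauses are satisfied.

p: false,  q: false,  r: false,  s: true,  t: false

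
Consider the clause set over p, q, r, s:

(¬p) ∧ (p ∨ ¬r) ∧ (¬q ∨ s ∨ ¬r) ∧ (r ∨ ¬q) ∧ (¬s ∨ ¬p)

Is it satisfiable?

(¬p) alone gives p = False.
(¬r) alone gives r = False.
(¬q) alone gives q = False.
No clause remains; s is free.
A satisfying assignment: p ↦ False; q ↦ False; r ↦ False; s ↦ False.

Satisfiable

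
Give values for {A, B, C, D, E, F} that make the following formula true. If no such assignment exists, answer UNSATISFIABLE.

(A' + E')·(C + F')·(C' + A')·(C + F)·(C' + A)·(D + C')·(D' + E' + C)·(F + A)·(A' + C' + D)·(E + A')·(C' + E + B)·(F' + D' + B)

Try A = 0.
Unit clause (C') forces C = 0.
Unit clause (F') forces F = 0.
Now (F) is unsatisfied and unit — conflict.
Undo A and try A = 1.
Unit clause (E') forces E = 0.
Now (E) is unsatisfied and unit — conflict.
Neither A = 1 nor A = 0 works.

UNSATISFIABLE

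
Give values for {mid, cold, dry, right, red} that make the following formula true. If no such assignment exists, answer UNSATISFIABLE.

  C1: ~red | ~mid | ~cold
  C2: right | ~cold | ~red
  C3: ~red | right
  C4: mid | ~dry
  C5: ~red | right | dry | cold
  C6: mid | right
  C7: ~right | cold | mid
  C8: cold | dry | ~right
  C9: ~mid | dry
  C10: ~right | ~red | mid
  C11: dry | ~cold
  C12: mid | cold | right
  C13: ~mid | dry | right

Try red = 0.
Try mid = 1.
The clause (dry) is unit, so dry = 1.
Every clause is now satisfied; cold, right are unconstrained.

mid=1; cold=1; dry=1; right=0; red=0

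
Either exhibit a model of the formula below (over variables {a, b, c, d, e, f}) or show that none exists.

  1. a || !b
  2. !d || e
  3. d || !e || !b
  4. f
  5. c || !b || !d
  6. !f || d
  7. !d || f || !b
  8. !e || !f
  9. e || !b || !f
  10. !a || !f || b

The clause (f) is unit, so f = true.
The clause (d) is unit, so d = true.
The clause (e) is unit, so e = true.
But (!e) is also a unit clause — contradiction.

UNSATISFIABLE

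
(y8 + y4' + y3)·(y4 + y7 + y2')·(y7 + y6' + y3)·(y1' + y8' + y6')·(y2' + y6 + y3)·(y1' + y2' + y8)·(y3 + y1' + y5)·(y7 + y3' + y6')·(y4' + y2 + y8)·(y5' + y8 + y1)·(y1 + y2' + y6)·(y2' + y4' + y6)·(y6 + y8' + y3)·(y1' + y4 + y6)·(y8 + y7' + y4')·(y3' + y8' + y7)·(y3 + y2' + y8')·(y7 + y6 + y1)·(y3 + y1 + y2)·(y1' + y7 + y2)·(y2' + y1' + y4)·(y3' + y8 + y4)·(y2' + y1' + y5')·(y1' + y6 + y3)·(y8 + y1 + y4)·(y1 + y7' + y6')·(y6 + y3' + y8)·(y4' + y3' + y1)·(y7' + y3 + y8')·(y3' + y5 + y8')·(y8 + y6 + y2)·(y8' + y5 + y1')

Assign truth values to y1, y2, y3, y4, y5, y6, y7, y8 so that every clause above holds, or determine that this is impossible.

Try y8 = 0.
Try y4 = 0.
(y3') alone gives y3 = 0.
(y1) alone gives y1 = 1.
(y2') alone gives y2 = 0.
(y5) alone gives y5 = 1.
(y6) alone gives y6 = 1.
(y7) alone gives y7 = 1.
All clauses are satisfied.

y1: 1,  y2: 0,  y3: 0,  y4: 0,  y5: 1,  y6: 1,  y7: 1,  y8: 0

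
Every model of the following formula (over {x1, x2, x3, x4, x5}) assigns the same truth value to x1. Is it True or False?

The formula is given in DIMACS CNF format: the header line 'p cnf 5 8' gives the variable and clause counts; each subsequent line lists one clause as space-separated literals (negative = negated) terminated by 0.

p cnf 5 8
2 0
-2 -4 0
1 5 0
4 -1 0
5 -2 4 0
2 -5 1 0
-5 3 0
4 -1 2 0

Suppose x1 = True.
The clause (x2) is unit, so x2 = True.
The clause (¬x4) is unit, so x4 = False.
But (x4) is also a unit clause — contradiction.
So every satisfying assignment has x1 = False.

False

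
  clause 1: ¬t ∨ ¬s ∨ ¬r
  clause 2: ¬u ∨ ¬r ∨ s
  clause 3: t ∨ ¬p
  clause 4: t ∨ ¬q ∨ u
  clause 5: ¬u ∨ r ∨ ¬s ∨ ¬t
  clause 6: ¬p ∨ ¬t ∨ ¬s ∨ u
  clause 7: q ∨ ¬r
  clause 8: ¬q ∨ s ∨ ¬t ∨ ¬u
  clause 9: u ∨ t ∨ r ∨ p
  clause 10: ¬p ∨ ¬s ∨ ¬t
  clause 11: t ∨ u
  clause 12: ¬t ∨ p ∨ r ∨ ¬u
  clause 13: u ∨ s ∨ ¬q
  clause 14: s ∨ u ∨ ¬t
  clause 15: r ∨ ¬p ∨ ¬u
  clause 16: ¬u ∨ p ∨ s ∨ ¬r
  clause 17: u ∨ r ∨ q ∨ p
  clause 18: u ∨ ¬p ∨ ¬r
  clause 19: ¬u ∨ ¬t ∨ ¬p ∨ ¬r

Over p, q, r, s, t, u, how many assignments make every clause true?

There are 2^6 = 64 truth assignments over (p, q, r, s, t, u).
Split on t. With t = True, the clauses containing t are satisfied and ¬t drops from the rest; 1 of the 2^5 = 32 assignments to the other variables satisfy what remains.
With t = False, by the same count on the reduced clause set, 5 assignments work.
(One model: p=F, q=F, r=F, s=F, t=F, u=T.)
Total: 1 + 5 = 6.

6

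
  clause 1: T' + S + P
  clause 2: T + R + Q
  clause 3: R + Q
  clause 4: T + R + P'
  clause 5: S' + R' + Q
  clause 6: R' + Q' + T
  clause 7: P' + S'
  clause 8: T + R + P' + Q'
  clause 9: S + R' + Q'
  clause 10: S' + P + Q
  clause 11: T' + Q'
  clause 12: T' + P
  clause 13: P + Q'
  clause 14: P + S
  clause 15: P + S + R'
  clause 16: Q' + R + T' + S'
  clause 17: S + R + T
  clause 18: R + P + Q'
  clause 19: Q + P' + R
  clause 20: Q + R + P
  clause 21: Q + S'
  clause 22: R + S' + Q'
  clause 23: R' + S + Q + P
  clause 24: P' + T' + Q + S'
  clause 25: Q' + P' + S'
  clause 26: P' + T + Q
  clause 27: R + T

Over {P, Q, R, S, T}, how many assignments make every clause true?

There are 2^5 = 32 truth assignments over (P, Q, R, S, T).
Split on S. With S = 1, the clauses containing S are satisfied and S' drops from the rest; 0 of the 2^4 = 16 assignments to the other variables satisfy what remains.
With S = 0, by the same count on the reduced clause set, 1 assignment works.
(One model: P=T, Q=F, R=T, S=F, T=T.)
Total: 0 + 1 = 1.

1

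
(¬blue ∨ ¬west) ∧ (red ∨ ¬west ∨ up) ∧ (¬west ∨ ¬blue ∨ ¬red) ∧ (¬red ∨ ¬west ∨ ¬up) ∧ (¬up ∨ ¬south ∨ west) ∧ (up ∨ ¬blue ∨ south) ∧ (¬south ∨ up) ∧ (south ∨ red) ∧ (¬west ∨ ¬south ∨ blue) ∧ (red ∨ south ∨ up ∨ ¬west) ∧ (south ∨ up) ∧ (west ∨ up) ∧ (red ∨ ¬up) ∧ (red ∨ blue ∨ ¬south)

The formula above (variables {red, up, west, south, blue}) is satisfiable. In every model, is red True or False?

Suppose red = False.
From the singleton clause (south), south = True.
From the singleton clause (up), up = True.
Now (¬up) is unsatisfied and unit — conflict.
So every satisfying assignment has red = True.

True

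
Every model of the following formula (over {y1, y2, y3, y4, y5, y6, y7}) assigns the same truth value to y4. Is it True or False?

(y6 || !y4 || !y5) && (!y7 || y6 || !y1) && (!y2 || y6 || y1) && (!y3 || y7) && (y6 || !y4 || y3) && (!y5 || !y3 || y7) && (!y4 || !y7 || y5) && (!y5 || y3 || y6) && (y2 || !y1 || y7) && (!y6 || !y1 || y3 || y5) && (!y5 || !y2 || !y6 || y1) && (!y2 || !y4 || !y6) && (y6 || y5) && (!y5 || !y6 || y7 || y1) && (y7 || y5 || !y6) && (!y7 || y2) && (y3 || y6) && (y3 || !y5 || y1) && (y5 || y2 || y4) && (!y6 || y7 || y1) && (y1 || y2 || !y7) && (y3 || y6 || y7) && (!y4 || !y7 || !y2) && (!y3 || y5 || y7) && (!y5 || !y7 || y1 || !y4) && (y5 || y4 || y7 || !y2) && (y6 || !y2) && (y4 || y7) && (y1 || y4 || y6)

False

Suppose y4 = true.
Try y6 = true.
From the singleton clause (!y2), y2 = false.
From the singleton clause (!y7), y7 = false.
From the singleton clause (!y3), y3 = false.
From the singleton clause (!y1), y1 = false.
That conflicts with the unit clause (y1).
Undo y6 and try y6 = false.
From the singleton clause (!y5), y5 = false.
That conflicts with the unit clause (y5).
Both values of y6 lead to a conflict.
So every satisfying assignment has y4 = False.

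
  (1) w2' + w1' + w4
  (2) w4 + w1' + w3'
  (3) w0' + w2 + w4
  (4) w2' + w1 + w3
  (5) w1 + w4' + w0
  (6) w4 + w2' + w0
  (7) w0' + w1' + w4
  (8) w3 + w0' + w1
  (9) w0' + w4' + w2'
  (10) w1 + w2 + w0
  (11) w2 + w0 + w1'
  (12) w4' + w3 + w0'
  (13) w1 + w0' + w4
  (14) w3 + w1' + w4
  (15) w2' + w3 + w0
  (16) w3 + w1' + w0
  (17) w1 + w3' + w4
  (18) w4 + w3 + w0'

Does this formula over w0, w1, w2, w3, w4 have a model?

Satisfiable

Branch on w2: set w2 = 1.
Branch on w1: set w1 = 1.
From the singleton clause (w4), w4 = 1.
From the singleton clause (w0'), w0 = 0.
From the singleton clause (w3), w3 = 1.
This assignment satisfies each clause.
A satisfying assignment: w0: 0; w1: 1; w2: 1; w3: 1; w4: 1.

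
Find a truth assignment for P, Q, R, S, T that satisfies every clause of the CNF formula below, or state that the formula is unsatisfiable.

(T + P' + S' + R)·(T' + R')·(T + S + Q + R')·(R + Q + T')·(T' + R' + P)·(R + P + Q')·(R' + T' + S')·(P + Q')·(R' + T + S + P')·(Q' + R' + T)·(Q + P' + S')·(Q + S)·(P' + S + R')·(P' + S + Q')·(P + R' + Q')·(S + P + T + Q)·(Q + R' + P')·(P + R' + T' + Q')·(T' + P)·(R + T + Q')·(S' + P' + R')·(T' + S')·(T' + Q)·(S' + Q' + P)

Suppose T = 0.
Suppose P = 0.
(Q') alone gives Q = 0.
(S) alone gives S = 1.
No clause remains; R is free.

P ↦ 0,  Q ↦ 0,  R ↦ 1,  S ↦ 1,  T ↦ 0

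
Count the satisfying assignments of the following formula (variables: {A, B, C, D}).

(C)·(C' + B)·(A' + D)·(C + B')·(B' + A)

There are 2^4 = 16 truth assignments over (A, B, C, D).
Check each against the 5 clauses (columns in the order A, B, C, D):
  F F F F  ✗ fails (C)
  F F F T  ✗ fails (C)
  F F T F  ✗ fails (C' + B)
  F F T T  ✗ fails (C' + B)
  F T F F  ✗ fails (C)
  F T F T  ✗ fails (C)
  F T T F  ✗ fails (B' + A)
  F T T T  ✗ fails (B' + A)
  T F F F  ✗ fails (C)
  T F F T  ✗ fails (C)
  T F T F  ✗ fails (C' + B)
  T F T T  ✗ fails (C' + B)
  T T F F  ✗ fails (C)
  T T F T  ✗ fails (C)
  T T T F  ✗ fails (A' + D)
  T T T T  ✓ satisfies all
1 of the 16 rows is a model.

1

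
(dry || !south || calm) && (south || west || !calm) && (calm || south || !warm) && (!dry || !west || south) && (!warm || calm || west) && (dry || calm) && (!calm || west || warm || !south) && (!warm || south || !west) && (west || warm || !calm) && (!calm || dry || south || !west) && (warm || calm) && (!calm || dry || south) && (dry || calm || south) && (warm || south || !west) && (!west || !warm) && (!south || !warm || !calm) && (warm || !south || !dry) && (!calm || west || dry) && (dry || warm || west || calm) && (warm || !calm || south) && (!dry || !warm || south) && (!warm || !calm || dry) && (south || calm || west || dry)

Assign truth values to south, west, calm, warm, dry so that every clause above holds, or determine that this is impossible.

Try dry = false.
Unit clause (calm) forces calm = true.
Unit clause (south) forces south = true.
Unit clause (!warm) forces warm = false.
Unit clause (west) forces west = true.
This assignment satisfies each clause.

south: true,  west: true,  calm: true,  warm: false,  dry: false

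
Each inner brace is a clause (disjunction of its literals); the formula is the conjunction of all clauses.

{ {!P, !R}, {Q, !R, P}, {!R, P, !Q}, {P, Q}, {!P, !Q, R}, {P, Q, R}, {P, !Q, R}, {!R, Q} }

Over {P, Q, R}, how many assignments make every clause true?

There are 2^3 = 8 truth assignments over (P, Q, R).
Check each against the 8 clauses (columns in the order P, Q, R):
  F F F  ✗ fails (P || Q)
  F F T  ✗ fails (Q || !R || P)
  F T F  ✗ fails (P || !Q || R)
  F T T  ✗ fails (!R || P || !Q)
  T F F  ✓ satisfies all
  T F T  ✗ fails (!P || !R)
  T T F  ✗ fails (!P || !Q || R)
  T T T  ✗ fails (!P || !R)
1 of the 8 rows is a model.

1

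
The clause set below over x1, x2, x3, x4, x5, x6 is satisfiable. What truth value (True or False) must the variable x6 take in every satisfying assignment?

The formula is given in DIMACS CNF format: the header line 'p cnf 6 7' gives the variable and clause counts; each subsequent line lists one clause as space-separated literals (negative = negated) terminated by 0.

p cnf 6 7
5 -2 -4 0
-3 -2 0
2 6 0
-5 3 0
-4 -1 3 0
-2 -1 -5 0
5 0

Suppose x6 = False.
Unit clause (x2) forces x2 = True.
Unit clause (¬x3) forces x3 = False.
Unit clause (¬x5) forces x5 = False.
Now (x5) is unsatisfied and unit — conflict.
So every satisfying assignment has x6 = True.

True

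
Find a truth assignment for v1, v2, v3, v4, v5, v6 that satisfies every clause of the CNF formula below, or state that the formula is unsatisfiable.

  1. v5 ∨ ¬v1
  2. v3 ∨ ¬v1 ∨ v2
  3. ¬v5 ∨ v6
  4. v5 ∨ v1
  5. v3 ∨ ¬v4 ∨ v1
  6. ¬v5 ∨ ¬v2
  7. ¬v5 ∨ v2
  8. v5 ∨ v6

UNSATISFIABLE

Try v5 = True.
From the singleton clause (v6), v6 = True.
From the singleton clause (¬v2), v2 = False.
That conflicts with the unit clause (v2).
That branch fails; take v5 = False instead.
From the singleton clause (¬v1), v1 = False.
That conflicts with the unit clause (v1).
Neither v5 = True nor v5 = False works.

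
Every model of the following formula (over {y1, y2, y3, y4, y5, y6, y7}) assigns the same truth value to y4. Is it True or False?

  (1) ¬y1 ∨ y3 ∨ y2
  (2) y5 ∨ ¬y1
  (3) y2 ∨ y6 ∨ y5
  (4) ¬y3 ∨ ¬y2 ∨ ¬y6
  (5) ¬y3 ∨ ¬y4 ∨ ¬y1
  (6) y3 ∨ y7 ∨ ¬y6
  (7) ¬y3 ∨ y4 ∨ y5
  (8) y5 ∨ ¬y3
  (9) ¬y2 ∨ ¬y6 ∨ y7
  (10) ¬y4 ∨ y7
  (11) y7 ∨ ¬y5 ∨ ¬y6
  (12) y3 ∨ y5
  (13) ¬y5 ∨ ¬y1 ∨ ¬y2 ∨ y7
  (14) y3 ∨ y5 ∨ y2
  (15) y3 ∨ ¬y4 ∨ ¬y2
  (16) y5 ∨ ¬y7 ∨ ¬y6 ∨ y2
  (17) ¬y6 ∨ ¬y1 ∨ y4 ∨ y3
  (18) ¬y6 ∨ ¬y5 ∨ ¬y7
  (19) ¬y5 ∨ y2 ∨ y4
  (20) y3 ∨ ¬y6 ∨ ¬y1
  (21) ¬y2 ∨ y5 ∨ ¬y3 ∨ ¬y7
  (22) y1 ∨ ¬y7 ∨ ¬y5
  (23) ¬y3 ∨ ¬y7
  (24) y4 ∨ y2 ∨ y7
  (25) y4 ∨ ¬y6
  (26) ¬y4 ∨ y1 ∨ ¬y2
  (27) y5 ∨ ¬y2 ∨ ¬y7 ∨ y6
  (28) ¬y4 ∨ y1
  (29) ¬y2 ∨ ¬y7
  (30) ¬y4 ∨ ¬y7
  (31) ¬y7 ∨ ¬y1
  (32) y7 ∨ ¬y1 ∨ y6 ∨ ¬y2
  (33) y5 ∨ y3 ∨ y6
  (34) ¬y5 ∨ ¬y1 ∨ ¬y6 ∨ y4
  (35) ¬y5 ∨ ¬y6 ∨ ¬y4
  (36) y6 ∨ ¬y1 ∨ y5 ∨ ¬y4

False

Suppose y4 = True.
The clause (y7) is unit, so y7 = True.
But (¬y7) is also a unit clause — contradiction.
So every satisfying assignment has y4 = False.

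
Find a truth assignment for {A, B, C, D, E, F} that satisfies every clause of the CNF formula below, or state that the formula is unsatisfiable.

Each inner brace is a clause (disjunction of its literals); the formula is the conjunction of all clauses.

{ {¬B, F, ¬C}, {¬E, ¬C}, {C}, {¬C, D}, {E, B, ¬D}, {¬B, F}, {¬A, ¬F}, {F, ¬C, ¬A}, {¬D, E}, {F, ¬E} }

UNSATISFIABLE

Unit clause (C) forces C = True.
Unit clause (¬E) forces E = False.
Unit clause (D) forces D = True.
But (¬D) is also a unit clause — contradiction.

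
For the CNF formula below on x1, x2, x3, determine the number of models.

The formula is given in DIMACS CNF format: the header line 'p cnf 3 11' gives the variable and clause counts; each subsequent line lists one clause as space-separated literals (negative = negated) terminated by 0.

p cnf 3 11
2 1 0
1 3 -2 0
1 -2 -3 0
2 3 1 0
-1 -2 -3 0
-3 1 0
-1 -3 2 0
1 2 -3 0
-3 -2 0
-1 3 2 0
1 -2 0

1

There are 2^3 = 8 truth assignments over (x1, x2, x3).
Check each against the 11 clauses (columns in the order x1, x2, x3):
  F F F  ✗ fails (x2 ∨ x1)
  F F T  ✗ fails (x2 ∨ x1)
  F T F  ✗ fails (x1 ∨ x3 ∨ ¬x2)
  F T T  ✗ fails (x1 ∨ ¬x2 ∨ ¬x3)
  T F F  ✗ fails (¬x1 ∨ x3 ∨ x2)
  T F T  ✗ fails (¬x1 ∨ ¬x3 ∨ x2)
  T T F  ✓ satisfies all
  T T T  ✗ fails (¬x1 ∨ ¬x2 ∨ ¬x3)
1 of the 8 rows is a model.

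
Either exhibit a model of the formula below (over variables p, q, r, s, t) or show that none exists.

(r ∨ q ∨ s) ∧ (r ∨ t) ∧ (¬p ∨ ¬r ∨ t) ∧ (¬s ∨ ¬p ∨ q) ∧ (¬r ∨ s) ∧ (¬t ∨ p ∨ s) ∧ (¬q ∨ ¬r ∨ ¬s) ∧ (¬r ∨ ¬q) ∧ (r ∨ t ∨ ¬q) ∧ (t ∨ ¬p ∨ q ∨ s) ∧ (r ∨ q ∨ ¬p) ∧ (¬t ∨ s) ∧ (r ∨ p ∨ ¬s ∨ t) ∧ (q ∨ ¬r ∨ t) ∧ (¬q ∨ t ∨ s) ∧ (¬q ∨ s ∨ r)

Suppose r = True.
The clause (s) is unit, so s = True.
The clause (¬q) is unit, so q = False.
The clause (¬p) is unit, so p = False.
The clause (t) is unit, so t = True.
All clauses are satisfied.

p ↦ False; q ↦ False; r ↦ True; s ↦ True; t ↦ True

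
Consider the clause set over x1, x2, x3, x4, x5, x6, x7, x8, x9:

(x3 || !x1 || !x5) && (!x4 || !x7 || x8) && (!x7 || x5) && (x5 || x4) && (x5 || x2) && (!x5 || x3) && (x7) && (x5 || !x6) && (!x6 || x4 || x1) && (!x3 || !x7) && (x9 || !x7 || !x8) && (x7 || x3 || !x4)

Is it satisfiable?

No, unsatisfiable

(x7) alone gives x7 = true.
(x5) alone gives x5 = true.
(x3) alone gives x3 = true.
But (!x3) is also a unit clause — contradiction.
No assignment satisfies every clause.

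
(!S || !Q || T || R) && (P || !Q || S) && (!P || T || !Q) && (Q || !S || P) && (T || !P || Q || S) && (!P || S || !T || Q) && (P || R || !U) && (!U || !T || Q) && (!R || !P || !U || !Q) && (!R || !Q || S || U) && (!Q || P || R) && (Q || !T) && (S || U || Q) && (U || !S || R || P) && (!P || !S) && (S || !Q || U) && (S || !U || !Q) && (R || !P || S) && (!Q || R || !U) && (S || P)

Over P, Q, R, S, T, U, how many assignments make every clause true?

There are 2^6 = 64 truth assignments over (P, Q, R, S, T, U).
Split on T. With T = true, the clauses containing T are satisfied and !T drops from the rest; 2 of the 2^5 = 32 assignments to the other variables satisfy what remains.
With T = false, by the same count on the reduced clause set, 2 assignments work.
Total: 2 + 2 = 4.

4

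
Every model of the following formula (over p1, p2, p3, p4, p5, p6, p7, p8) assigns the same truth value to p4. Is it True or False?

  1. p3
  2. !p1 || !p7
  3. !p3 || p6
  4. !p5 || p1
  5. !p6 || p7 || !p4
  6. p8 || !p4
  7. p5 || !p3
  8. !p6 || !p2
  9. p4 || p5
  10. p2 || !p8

False

Suppose p4 = true.
The clause (p3) is unit, so p3 = true.
The clause (p6) is unit, so p6 = true.
The clause (p7) is unit, so p7 = true.
The clause (!p1) is unit, so p1 = false.
The clause (!p5) is unit, so p5 = false.
Now (p5) is unsatisfied and unit — conflict.
So every satisfying assignment has p4 = False.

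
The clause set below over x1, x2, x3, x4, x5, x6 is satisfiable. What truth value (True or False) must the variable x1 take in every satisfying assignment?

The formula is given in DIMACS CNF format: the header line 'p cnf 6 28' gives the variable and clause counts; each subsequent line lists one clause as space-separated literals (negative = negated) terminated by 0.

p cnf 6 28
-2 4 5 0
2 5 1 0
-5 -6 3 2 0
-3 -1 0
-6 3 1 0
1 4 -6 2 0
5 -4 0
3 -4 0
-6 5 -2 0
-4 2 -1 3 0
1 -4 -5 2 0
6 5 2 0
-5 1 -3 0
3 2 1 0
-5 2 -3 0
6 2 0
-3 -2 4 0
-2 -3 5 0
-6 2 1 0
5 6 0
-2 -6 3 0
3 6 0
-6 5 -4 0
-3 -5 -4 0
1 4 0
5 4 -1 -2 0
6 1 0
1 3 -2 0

True

Suppose x1 = False.
Unit clause (x4) forces x4 = True.
Unit clause (x5) forces x5 = True.
Unit clause (x3) forces x3 = True.
That conflicts with the unit clause (¬x3).
So every satisfying assignment has x1 = True.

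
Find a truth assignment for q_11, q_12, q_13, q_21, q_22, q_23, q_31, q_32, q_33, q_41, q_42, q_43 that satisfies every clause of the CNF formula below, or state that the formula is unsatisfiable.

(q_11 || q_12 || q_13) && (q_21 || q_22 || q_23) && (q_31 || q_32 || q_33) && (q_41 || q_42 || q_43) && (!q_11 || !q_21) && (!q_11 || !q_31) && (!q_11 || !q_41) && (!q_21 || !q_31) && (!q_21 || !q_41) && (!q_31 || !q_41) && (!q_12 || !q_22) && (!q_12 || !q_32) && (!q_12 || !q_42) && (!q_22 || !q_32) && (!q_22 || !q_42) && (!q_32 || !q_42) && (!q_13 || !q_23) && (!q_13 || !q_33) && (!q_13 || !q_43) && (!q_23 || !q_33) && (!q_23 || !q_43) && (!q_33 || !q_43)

UNSATISFIABLE

Case q_11 = false:
Case q_12 = true:
The clause (!q_22) is unit, so q_22 = false.
The clause (!q_32) is unit, so q_32 = false.
The clause (!q_42) is unit, so q_42 = false.
Case q_21 = true:
The clause (!q_31) is unit, so q_31 = false.
The clause (q_33) is unit, so q_33 = true.
The clause (!q_41) is unit, so q_41 = false.
The clause (q_43) is unit, so q_43 = true.
Now (!q_43) is unsatisfied and unit — conflict.
Undo q_21 and try q_21 = false.
The clause (q_23) is unit, so q_23 = true.
The clause (!q_13) is unit, so q_13 = false.
The clause (!q_33) is unit, so q_33 = false.
The clause (q_31) is unit, so q_31 = true.
The clause (!q_41) is unit, so q_41 = false.
The clause (q_43) is unit, so q_43 = true.
Now (!q_43) is unsatisfied and unit — conflict.
Either choice for q_21 ends in contradiction.
Undo q_12 and try q_12 = false.
The clause (q_13) is unit, so q_13 = true.
The clause (!q_23) is unit, so q_23 = false.
The clause (!q_33) is unit, so q_33 = false.
The clause (!q_43) is unit, so q_43 = false.
Case q_21 = true:
The clause (!q_31) is unit, so q_31 = false.
The clause (q_32) is unit, so q_32 = true.
The clause (!q_41) is unit, so q_41 = false.
The clause (q_42) is unit, so q_42 = true.
Now (!q_42) is unsatisfied and unit — conflict.
Undo q_21 and try q_21 = false.
The clause (q_22) is unit, so q_22 = true.
The clause (!q_32) is unit, so q_32 = false.
The clause (q_31) is unit, so q_31 = true.
The clause (!q_41) is unit, so q_41 = false.
The clause (q_42) is unit, so q_42 = true.
Now (!q_42) is unsatisfied and unit — conflict.
Either choice for q_21 ends in contradiction.
Either choice for q_12 ends in contradiction.
Undo q_11 and try q_11 = true.
The clause (!q_21) is unit, so q_21 = false.
The clause (!q_31) is unit, so q_31 = false.
The clause (!q_41) is unit, so q_41 = false.
Case q_22 = true:
The clause (!q_12) is unit, so q_12 = false.
The clause (!q_32) is unit, so q_32 = false.
The clause (q_33) is unit, so q_33 = true.
The clause (!q_42) is unit, so q_42 = false.
The clause (q_43) is unit, so q_43 = true.
Now (!q_43) is unsatisfied and unit — conflict.
Undo q_22 and try q_22 = false.
The clause (q_23) is unit, so q_23 = true.
The clause (!q_13) is unit, so q_13 = false.
The clause (!q_33) is unit, so q_33 = false.
The clause (q_32) is unit, so q_32 = true.
The clause (!q_12) is unit, so q_12 = false.
The clause (!q_42) is unit, so q_42 = false.
The clause (q_43) is unit, so q_43 = true.
Now (!q_43) is unsatisfied and unit — conflict.
Either choice for q_22 ends in contradiction.
Either choice for q_11 ends in contradiction.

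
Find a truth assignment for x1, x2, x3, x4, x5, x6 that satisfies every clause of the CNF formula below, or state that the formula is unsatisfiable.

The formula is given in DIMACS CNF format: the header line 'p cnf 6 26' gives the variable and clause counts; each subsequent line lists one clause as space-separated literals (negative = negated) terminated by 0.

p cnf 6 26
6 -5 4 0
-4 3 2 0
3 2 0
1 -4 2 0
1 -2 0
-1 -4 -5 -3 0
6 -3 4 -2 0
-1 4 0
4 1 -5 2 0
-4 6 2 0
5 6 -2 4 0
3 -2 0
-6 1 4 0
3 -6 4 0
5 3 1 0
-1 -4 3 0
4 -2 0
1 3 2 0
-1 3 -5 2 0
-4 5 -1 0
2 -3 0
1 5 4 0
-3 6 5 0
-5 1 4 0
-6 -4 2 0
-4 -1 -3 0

Case x3 = True:
Unit clause (x2) forces x2 = True.
Unit clause (x1) forces x1 = True.
Unit clause (x4) forces x4 = True.
That conflicts with the unit clause (¬x4).
Undo x3 and try x3 = False.
Unit clause (x2) forces x2 = True.
That conflicts with the unit clause (¬x2).
Neither x3 = True nor x3 = False works.

UNSATISFIABLE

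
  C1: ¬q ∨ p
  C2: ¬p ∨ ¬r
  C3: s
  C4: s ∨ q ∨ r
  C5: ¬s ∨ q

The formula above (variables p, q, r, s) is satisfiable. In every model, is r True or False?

False

Suppose r = True.
Unit clause (¬p) forces p = False.
Unit clause (¬q) forces q = False.
Unit clause (s) forces s = True.
Now (¬s) is unsatisfied and unit — conflict.
So every satisfying assignment has r = False.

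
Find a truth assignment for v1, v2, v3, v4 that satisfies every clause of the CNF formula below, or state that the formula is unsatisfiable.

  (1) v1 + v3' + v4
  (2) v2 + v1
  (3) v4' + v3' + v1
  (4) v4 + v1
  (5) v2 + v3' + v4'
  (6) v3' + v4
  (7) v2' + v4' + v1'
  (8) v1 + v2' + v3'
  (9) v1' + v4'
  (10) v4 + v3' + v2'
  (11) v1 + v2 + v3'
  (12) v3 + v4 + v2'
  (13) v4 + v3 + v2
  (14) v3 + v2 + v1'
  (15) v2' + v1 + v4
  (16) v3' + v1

Suppose v2 = 1.
Suppose v4 = 1.
(v1') alone gives v1 = 0.
(v3') alone gives v3 = 0.
All clauses are satisfied.

v1: 0; v2: 1; v3: 0; v4: 1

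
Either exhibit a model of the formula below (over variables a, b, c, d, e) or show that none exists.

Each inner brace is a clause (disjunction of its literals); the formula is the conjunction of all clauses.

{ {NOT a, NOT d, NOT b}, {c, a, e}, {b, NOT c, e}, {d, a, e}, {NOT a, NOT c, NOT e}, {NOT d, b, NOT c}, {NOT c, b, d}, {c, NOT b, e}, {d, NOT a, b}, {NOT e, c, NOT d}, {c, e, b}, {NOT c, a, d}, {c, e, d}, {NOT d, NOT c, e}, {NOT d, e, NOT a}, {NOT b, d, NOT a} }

Suppose a = false.
Suppose c = true.
The clause (d) is unit, so d = true.
The clause (b) is unit, so b = true.
The clause (e) is unit, so e = true.
Every clause now holds.

a ↦ false; b ↦ true; c ↦ true; d ↦ true; e ↦ true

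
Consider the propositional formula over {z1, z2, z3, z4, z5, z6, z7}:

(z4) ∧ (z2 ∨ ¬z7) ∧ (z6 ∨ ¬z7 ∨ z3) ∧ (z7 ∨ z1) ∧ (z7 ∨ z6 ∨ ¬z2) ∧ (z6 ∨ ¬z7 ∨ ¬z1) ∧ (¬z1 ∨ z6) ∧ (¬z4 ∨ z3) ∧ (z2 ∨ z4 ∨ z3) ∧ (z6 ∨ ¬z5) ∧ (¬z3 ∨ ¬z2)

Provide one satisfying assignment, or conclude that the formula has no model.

The clause (z4) is unit, so z4 = True.
The clause (z3) is unit, so z3 = True.
The clause (¬z2) is unit, so z2 = False.
The clause (¬z7) is unit, so z7 = False.
The clause (z1) is unit, so z1 = True.
The clause (z6) is unit, so z6 = True.
No clause remains; z5 is free.

z1: True,  z2: False,  z3: True,  z4: True,  z5: False,  z6: True,  z7: False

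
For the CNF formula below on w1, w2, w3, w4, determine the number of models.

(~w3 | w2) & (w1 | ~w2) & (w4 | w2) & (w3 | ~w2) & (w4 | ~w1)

3

There are 2^4 = 16 truth assignments over (w1, w2, w3, w4).
Check each against the 5 clauses (columns in the order w1, w2, w3, w4):
  F F F F  ✗ fails (w4 | w2)
  F F F T  ✓ satisfies all
  F F T F  ✗ fails (~w3 | w2)
  F F T T  ✗ fails (~w3 | w2)
  F T F F  ✗ fails (w1 | ~w2)
  F T F T  ✗ fails (w1 | ~w2)
  F T T F  ✗ fails (w1 | ~w2)
  F T T T  ✗ fails (w1 | ~w2)
  T F F F  ✗ fails (w4 | w2)
  T F F T  ✓ satisfies all
  T F T F  ✗ fails (~w3 | w2)
  T F T T  ✗ fails (~w3 | w2)
  T T F F  ✗ fails (w3 | ~w2)
  T T F T  ✗ fails (w3 | ~w2)
  T T T F  ✗ fails (w4 | ~w1)
  T T T T  ✓ satisfies all
3 of the 16 rows are models.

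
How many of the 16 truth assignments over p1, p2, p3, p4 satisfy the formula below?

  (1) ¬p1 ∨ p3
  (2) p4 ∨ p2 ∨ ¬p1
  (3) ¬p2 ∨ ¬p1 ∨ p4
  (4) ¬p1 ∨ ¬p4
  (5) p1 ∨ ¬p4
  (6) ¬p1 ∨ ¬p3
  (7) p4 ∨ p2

2

There are 2^4 = 16 truth assignments over (p1, p2, p3, p4).
Split on p4. With p4 = True, the clauses containing p4 are satisfied and ¬p4 drops from the rest; 0 of the 2^3 = 8 assignments to the other variables satisfy what remains.
With p4 = False, by the same count on the reduced clause set, 2 assignments work.
Total: 0 + 2 = 2.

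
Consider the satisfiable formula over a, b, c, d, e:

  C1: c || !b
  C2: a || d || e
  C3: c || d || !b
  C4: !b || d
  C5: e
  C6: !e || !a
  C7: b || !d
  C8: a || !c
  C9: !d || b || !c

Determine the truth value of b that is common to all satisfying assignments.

False

Suppose b = true.
Unit clause (c) forces c = true.
Unit clause (d) forces d = true.
Unit clause (e) forces e = true.
Unit clause (!a) forces a = false.
But (a) is also a unit clause — contradiction.
So every satisfying assignment has b = False.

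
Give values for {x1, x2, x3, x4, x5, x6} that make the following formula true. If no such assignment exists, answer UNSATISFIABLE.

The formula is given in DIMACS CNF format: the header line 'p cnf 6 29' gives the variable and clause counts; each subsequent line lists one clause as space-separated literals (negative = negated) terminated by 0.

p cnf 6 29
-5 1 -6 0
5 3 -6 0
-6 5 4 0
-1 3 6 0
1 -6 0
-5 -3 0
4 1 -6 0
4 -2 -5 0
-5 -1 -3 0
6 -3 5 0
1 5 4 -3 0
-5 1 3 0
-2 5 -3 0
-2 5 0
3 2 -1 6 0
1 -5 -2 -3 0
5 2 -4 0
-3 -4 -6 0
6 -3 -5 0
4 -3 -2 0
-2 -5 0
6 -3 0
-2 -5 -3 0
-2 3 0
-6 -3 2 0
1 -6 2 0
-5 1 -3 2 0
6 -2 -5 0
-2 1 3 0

x1=False; x2=False; x3=False; x4=False; x5=False; x6=False

Try x1 = False.
The clause (¬x6) is unit, so x6 = False.
The clause (¬x3) is unit, so x3 = False.
The clause (¬x5) is unit, so x5 = False.
The clause (¬x2) is unit, so x2 = False.
The clause (¬x4) is unit, so x4 = False.
This assignment satisfies each clause.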